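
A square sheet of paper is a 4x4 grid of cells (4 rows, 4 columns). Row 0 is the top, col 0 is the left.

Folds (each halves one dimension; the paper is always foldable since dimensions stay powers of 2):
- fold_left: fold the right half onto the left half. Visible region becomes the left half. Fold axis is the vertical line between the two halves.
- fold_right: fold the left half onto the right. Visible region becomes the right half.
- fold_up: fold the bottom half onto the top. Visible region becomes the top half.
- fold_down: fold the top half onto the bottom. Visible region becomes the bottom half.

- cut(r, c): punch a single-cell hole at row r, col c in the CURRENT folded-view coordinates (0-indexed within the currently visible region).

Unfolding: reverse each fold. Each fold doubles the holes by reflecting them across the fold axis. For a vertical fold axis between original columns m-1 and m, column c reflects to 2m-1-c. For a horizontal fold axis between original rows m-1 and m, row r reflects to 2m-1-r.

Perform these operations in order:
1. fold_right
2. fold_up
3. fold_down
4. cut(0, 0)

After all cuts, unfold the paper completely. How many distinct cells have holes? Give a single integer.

Answer: 8

Derivation:
Op 1 fold_right: fold axis v@2; visible region now rows[0,4) x cols[2,4) = 4x2
Op 2 fold_up: fold axis h@2; visible region now rows[0,2) x cols[2,4) = 2x2
Op 3 fold_down: fold axis h@1; visible region now rows[1,2) x cols[2,4) = 1x2
Op 4 cut(0, 0): punch at orig (1,2); cuts so far [(1, 2)]; region rows[1,2) x cols[2,4) = 1x2
Unfold 1 (reflect across h@1): 2 holes -> [(0, 2), (1, 2)]
Unfold 2 (reflect across h@2): 4 holes -> [(0, 2), (1, 2), (2, 2), (3, 2)]
Unfold 3 (reflect across v@2): 8 holes -> [(0, 1), (0, 2), (1, 1), (1, 2), (2, 1), (2, 2), (3, 1), (3, 2)]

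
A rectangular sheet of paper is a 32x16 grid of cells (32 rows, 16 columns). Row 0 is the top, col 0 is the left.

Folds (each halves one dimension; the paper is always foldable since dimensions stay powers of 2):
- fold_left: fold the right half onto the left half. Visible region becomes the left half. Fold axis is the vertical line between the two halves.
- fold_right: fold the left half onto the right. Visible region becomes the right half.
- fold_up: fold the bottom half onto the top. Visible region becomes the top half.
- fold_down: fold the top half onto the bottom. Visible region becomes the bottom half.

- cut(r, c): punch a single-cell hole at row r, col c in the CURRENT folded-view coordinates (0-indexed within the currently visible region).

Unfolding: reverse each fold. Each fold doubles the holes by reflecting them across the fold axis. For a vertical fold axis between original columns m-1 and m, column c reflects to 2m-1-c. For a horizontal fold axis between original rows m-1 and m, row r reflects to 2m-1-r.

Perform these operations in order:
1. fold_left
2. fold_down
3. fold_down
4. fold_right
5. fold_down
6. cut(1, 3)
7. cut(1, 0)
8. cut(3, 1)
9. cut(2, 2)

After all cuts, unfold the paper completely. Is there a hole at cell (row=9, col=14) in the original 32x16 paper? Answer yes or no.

Answer: yes

Derivation:
Op 1 fold_left: fold axis v@8; visible region now rows[0,32) x cols[0,8) = 32x8
Op 2 fold_down: fold axis h@16; visible region now rows[16,32) x cols[0,8) = 16x8
Op 3 fold_down: fold axis h@24; visible region now rows[24,32) x cols[0,8) = 8x8
Op 4 fold_right: fold axis v@4; visible region now rows[24,32) x cols[4,8) = 8x4
Op 5 fold_down: fold axis h@28; visible region now rows[28,32) x cols[4,8) = 4x4
Op 6 cut(1, 3): punch at orig (29,7); cuts so far [(29, 7)]; region rows[28,32) x cols[4,8) = 4x4
Op 7 cut(1, 0): punch at orig (29,4); cuts so far [(29, 4), (29, 7)]; region rows[28,32) x cols[4,8) = 4x4
Op 8 cut(3, 1): punch at orig (31,5); cuts so far [(29, 4), (29, 7), (31, 5)]; region rows[28,32) x cols[4,8) = 4x4
Op 9 cut(2, 2): punch at orig (30,6); cuts so far [(29, 4), (29, 7), (30, 6), (31, 5)]; region rows[28,32) x cols[4,8) = 4x4
Unfold 1 (reflect across h@28): 8 holes -> [(24, 5), (25, 6), (26, 4), (26, 7), (29, 4), (29, 7), (30, 6), (31, 5)]
Unfold 2 (reflect across v@4): 16 holes -> [(24, 2), (24, 5), (25, 1), (25, 6), (26, 0), (26, 3), (26, 4), (26, 7), (29, 0), (29, 3), (29, 4), (29, 7), (30, 1), (30, 6), (31, 2), (31, 5)]
Unfold 3 (reflect across h@24): 32 holes -> [(16, 2), (16, 5), (17, 1), (17, 6), (18, 0), (18, 3), (18, 4), (18, 7), (21, 0), (21, 3), (21, 4), (21, 7), (22, 1), (22, 6), (23, 2), (23, 5), (24, 2), (24, 5), (25, 1), (25, 6), (26, 0), (26, 3), (26, 4), (26, 7), (29, 0), (29, 3), (29, 4), (29, 7), (30, 1), (30, 6), (31, 2), (31, 5)]
Unfold 4 (reflect across h@16): 64 holes -> [(0, 2), (0, 5), (1, 1), (1, 6), (2, 0), (2, 3), (2, 4), (2, 7), (5, 0), (5, 3), (5, 4), (5, 7), (6, 1), (6, 6), (7, 2), (7, 5), (8, 2), (8, 5), (9, 1), (9, 6), (10, 0), (10, 3), (10, 4), (10, 7), (13, 0), (13, 3), (13, 4), (13, 7), (14, 1), (14, 6), (15, 2), (15, 5), (16, 2), (16, 5), (17, 1), (17, 6), (18, 0), (18, 3), (18, 4), (18, 7), (21, 0), (21, 3), (21, 4), (21, 7), (22, 1), (22, 6), (23, 2), (23, 5), (24, 2), (24, 5), (25, 1), (25, 6), (26, 0), (26, 3), (26, 4), (26, 7), (29, 0), (29, 3), (29, 4), (29, 7), (30, 1), (30, 6), (31, 2), (31, 5)]
Unfold 5 (reflect across v@8): 128 holes -> [(0, 2), (0, 5), (0, 10), (0, 13), (1, 1), (1, 6), (1, 9), (1, 14), (2, 0), (2, 3), (2, 4), (2, 7), (2, 8), (2, 11), (2, 12), (2, 15), (5, 0), (5, 3), (5, 4), (5, 7), (5, 8), (5, 11), (5, 12), (5, 15), (6, 1), (6, 6), (6, 9), (6, 14), (7, 2), (7, 5), (7, 10), (7, 13), (8, 2), (8, 5), (8, 10), (8, 13), (9, 1), (9, 6), (9, 9), (9, 14), (10, 0), (10, 3), (10, 4), (10, 7), (10, 8), (10, 11), (10, 12), (10, 15), (13, 0), (13, 3), (13, 4), (13, 7), (13, 8), (13, 11), (13, 12), (13, 15), (14, 1), (14, 6), (14, 9), (14, 14), (15, 2), (15, 5), (15, 10), (15, 13), (16, 2), (16, 5), (16, 10), (16, 13), (17, 1), (17, 6), (17, 9), (17, 14), (18, 0), (18, 3), (18, 4), (18, 7), (18, 8), (18, 11), (18, 12), (18, 15), (21, 0), (21, 3), (21, 4), (21, 7), (21, 8), (21, 11), (21, 12), (21, 15), (22, 1), (22, 6), (22, 9), (22, 14), (23, 2), (23, 5), (23, 10), (23, 13), (24, 2), (24, 5), (24, 10), (24, 13), (25, 1), (25, 6), (25, 9), (25, 14), (26, 0), (26, 3), (26, 4), (26, 7), (26, 8), (26, 11), (26, 12), (26, 15), (29, 0), (29, 3), (29, 4), (29, 7), (29, 8), (29, 11), (29, 12), (29, 15), (30, 1), (30, 6), (30, 9), (30, 14), (31, 2), (31, 5), (31, 10), (31, 13)]
Holes: [(0, 2), (0, 5), (0, 10), (0, 13), (1, 1), (1, 6), (1, 9), (1, 14), (2, 0), (2, 3), (2, 4), (2, 7), (2, 8), (2, 11), (2, 12), (2, 15), (5, 0), (5, 3), (5, 4), (5, 7), (5, 8), (5, 11), (5, 12), (5, 15), (6, 1), (6, 6), (6, 9), (6, 14), (7, 2), (7, 5), (7, 10), (7, 13), (8, 2), (8, 5), (8, 10), (8, 13), (9, 1), (9, 6), (9, 9), (9, 14), (10, 0), (10, 3), (10, 4), (10, 7), (10, 8), (10, 11), (10, 12), (10, 15), (13, 0), (13, 3), (13, 4), (13, 7), (13, 8), (13, 11), (13, 12), (13, 15), (14, 1), (14, 6), (14, 9), (14, 14), (15, 2), (15, 5), (15, 10), (15, 13), (16, 2), (16, 5), (16, 10), (16, 13), (17, 1), (17, 6), (17, 9), (17, 14), (18, 0), (18, 3), (18, 4), (18, 7), (18, 8), (18, 11), (18, 12), (18, 15), (21, 0), (21, 3), (21, 4), (21, 7), (21, 8), (21, 11), (21, 12), (21, 15), (22, 1), (22, 6), (22, 9), (22, 14), (23, 2), (23, 5), (23, 10), (23, 13), (24, 2), (24, 5), (24, 10), (24, 13), (25, 1), (25, 6), (25, 9), (25, 14), (26, 0), (26, 3), (26, 4), (26, 7), (26, 8), (26, 11), (26, 12), (26, 15), (29, 0), (29, 3), (29, 4), (29, 7), (29, 8), (29, 11), (29, 12), (29, 15), (30, 1), (30, 6), (30, 9), (30, 14), (31, 2), (31, 5), (31, 10), (31, 13)]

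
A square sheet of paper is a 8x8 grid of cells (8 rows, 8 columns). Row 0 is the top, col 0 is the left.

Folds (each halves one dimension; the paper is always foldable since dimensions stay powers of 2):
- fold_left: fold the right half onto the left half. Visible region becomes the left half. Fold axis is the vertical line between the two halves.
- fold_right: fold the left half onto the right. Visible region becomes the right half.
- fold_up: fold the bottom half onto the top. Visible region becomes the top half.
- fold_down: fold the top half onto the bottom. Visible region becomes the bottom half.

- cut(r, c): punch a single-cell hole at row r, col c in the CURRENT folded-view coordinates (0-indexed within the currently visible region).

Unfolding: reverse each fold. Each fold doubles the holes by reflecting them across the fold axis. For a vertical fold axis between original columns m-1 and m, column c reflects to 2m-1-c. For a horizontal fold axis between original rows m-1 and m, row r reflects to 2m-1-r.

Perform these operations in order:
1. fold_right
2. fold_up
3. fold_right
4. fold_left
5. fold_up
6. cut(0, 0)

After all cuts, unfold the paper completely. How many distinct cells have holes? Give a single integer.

Op 1 fold_right: fold axis v@4; visible region now rows[0,8) x cols[4,8) = 8x4
Op 2 fold_up: fold axis h@4; visible region now rows[0,4) x cols[4,8) = 4x4
Op 3 fold_right: fold axis v@6; visible region now rows[0,4) x cols[6,8) = 4x2
Op 4 fold_left: fold axis v@7; visible region now rows[0,4) x cols[6,7) = 4x1
Op 5 fold_up: fold axis h@2; visible region now rows[0,2) x cols[6,7) = 2x1
Op 6 cut(0, 0): punch at orig (0,6); cuts so far [(0, 6)]; region rows[0,2) x cols[6,7) = 2x1
Unfold 1 (reflect across h@2): 2 holes -> [(0, 6), (3, 6)]
Unfold 2 (reflect across v@7): 4 holes -> [(0, 6), (0, 7), (3, 6), (3, 7)]
Unfold 3 (reflect across v@6): 8 holes -> [(0, 4), (0, 5), (0, 6), (0, 7), (3, 4), (3, 5), (3, 6), (3, 7)]
Unfold 4 (reflect across h@4): 16 holes -> [(0, 4), (0, 5), (0, 6), (0, 7), (3, 4), (3, 5), (3, 6), (3, 7), (4, 4), (4, 5), (4, 6), (4, 7), (7, 4), (7, 5), (7, 6), (7, 7)]
Unfold 5 (reflect across v@4): 32 holes -> [(0, 0), (0, 1), (0, 2), (0, 3), (0, 4), (0, 5), (0, 6), (0, 7), (3, 0), (3, 1), (3, 2), (3, 3), (3, 4), (3, 5), (3, 6), (3, 7), (4, 0), (4, 1), (4, 2), (4, 3), (4, 4), (4, 5), (4, 6), (4, 7), (7, 0), (7, 1), (7, 2), (7, 3), (7, 4), (7, 5), (7, 6), (7, 7)]

Answer: 32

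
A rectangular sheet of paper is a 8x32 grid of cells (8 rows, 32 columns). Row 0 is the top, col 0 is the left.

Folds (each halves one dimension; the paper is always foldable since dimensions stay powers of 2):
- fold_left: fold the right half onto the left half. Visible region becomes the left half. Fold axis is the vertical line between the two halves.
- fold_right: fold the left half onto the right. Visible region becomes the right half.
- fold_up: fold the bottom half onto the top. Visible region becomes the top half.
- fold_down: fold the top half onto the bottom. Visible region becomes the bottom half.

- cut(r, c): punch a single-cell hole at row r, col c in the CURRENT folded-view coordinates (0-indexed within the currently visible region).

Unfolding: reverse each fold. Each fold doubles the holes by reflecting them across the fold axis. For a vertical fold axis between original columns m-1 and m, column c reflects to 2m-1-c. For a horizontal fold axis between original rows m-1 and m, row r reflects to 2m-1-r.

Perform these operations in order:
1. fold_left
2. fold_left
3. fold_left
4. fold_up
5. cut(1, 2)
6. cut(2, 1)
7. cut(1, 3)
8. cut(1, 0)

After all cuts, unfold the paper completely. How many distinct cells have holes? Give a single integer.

Op 1 fold_left: fold axis v@16; visible region now rows[0,8) x cols[0,16) = 8x16
Op 2 fold_left: fold axis v@8; visible region now rows[0,8) x cols[0,8) = 8x8
Op 3 fold_left: fold axis v@4; visible region now rows[0,8) x cols[0,4) = 8x4
Op 4 fold_up: fold axis h@4; visible region now rows[0,4) x cols[0,4) = 4x4
Op 5 cut(1, 2): punch at orig (1,2); cuts so far [(1, 2)]; region rows[0,4) x cols[0,4) = 4x4
Op 6 cut(2, 1): punch at orig (2,1); cuts so far [(1, 2), (2, 1)]; region rows[0,4) x cols[0,4) = 4x4
Op 7 cut(1, 3): punch at orig (1,3); cuts so far [(1, 2), (1, 3), (2, 1)]; region rows[0,4) x cols[0,4) = 4x4
Op 8 cut(1, 0): punch at orig (1,0); cuts so far [(1, 0), (1, 2), (1, 3), (2, 1)]; region rows[0,4) x cols[0,4) = 4x4
Unfold 1 (reflect across h@4): 8 holes -> [(1, 0), (1, 2), (1, 3), (2, 1), (5, 1), (6, 0), (6, 2), (6, 3)]
Unfold 2 (reflect across v@4): 16 holes -> [(1, 0), (1, 2), (1, 3), (1, 4), (1, 5), (1, 7), (2, 1), (2, 6), (5, 1), (5, 6), (6, 0), (6, 2), (6, 3), (6, 4), (6, 5), (6, 7)]
Unfold 3 (reflect across v@8): 32 holes -> [(1, 0), (1, 2), (1, 3), (1, 4), (1, 5), (1, 7), (1, 8), (1, 10), (1, 11), (1, 12), (1, 13), (1, 15), (2, 1), (2, 6), (2, 9), (2, 14), (5, 1), (5, 6), (5, 9), (5, 14), (6, 0), (6, 2), (6, 3), (6, 4), (6, 5), (6, 7), (6, 8), (6, 10), (6, 11), (6, 12), (6, 13), (6, 15)]
Unfold 4 (reflect across v@16): 64 holes -> [(1, 0), (1, 2), (1, 3), (1, 4), (1, 5), (1, 7), (1, 8), (1, 10), (1, 11), (1, 12), (1, 13), (1, 15), (1, 16), (1, 18), (1, 19), (1, 20), (1, 21), (1, 23), (1, 24), (1, 26), (1, 27), (1, 28), (1, 29), (1, 31), (2, 1), (2, 6), (2, 9), (2, 14), (2, 17), (2, 22), (2, 25), (2, 30), (5, 1), (5, 6), (5, 9), (5, 14), (5, 17), (5, 22), (5, 25), (5, 30), (6, 0), (6, 2), (6, 3), (6, 4), (6, 5), (6, 7), (6, 8), (6, 10), (6, 11), (6, 12), (6, 13), (6, 15), (6, 16), (6, 18), (6, 19), (6, 20), (6, 21), (6, 23), (6, 24), (6, 26), (6, 27), (6, 28), (6, 29), (6, 31)]

Answer: 64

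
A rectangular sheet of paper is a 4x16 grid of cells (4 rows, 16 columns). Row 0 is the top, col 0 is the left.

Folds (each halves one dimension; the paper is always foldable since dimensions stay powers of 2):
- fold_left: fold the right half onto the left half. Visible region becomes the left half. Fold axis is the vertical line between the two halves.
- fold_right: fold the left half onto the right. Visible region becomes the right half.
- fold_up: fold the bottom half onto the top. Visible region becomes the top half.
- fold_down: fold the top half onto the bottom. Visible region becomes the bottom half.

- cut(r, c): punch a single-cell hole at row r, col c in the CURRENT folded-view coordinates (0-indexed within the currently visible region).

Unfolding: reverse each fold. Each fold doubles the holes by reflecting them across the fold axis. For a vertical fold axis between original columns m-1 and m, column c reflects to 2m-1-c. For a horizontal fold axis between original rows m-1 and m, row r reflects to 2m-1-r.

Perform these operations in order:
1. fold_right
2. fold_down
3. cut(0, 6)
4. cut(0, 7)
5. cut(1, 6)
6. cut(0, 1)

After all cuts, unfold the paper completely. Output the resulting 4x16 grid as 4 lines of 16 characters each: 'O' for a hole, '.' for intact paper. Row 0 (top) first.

Op 1 fold_right: fold axis v@8; visible region now rows[0,4) x cols[8,16) = 4x8
Op 2 fold_down: fold axis h@2; visible region now rows[2,4) x cols[8,16) = 2x8
Op 3 cut(0, 6): punch at orig (2,14); cuts so far [(2, 14)]; region rows[2,4) x cols[8,16) = 2x8
Op 4 cut(0, 7): punch at orig (2,15); cuts so far [(2, 14), (2, 15)]; region rows[2,4) x cols[8,16) = 2x8
Op 5 cut(1, 6): punch at orig (3,14); cuts so far [(2, 14), (2, 15), (3, 14)]; region rows[2,4) x cols[8,16) = 2x8
Op 6 cut(0, 1): punch at orig (2,9); cuts so far [(2, 9), (2, 14), (2, 15), (3, 14)]; region rows[2,4) x cols[8,16) = 2x8
Unfold 1 (reflect across h@2): 8 holes -> [(0, 14), (1, 9), (1, 14), (1, 15), (2, 9), (2, 14), (2, 15), (3, 14)]
Unfold 2 (reflect across v@8): 16 holes -> [(0, 1), (0, 14), (1, 0), (1, 1), (1, 6), (1, 9), (1, 14), (1, 15), (2, 0), (2, 1), (2, 6), (2, 9), (2, 14), (2, 15), (3, 1), (3, 14)]

Answer: .O............O.
OO....O..O....OO
OO....O..O....OO
.O............O.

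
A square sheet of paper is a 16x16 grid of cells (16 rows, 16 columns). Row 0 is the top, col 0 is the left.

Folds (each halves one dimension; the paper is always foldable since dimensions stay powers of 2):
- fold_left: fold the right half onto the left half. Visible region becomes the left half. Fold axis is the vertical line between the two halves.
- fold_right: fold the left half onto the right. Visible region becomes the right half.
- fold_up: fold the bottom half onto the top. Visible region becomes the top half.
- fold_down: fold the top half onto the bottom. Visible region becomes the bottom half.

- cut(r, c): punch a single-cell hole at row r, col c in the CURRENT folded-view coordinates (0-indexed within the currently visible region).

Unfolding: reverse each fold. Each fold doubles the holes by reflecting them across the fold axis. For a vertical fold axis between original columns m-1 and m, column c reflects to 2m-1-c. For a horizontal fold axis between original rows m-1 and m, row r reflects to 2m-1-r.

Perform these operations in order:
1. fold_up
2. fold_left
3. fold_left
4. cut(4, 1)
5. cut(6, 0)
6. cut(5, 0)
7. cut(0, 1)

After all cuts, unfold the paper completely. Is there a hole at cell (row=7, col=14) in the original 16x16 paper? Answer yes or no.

Answer: no

Derivation:
Op 1 fold_up: fold axis h@8; visible region now rows[0,8) x cols[0,16) = 8x16
Op 2 fold_left: fold axis v@8; visible region now rows[0,8) x cols[0,8) = 8x8
Op 3 fold_left: fold axis v@4; visible region now rows[0,8) x cols[0,4) = 8x4
Op 4 cut(4, 1): punch at orig (4,1); cuts so far [(4, 1)]; region rows[0,8) x cols[0,4) = 8x4
Op 5 cut(6, 0): punch at orig (6,0); cuts so far [(4, 1), (6, 0)]; region rows[0,8) x cols[0,4) = 8x4
Op 6 cut(5, 0): punch at orig (5,0); cuts so far [(4, 1), (5, 0), (6, 0)]; region rows[0,8) x cols[0,4) = 8x4
Op 7 cut(0, 1): punch at orig (0,1); cuts so far [(0, 1), (4, 1), (5, 0), (6, 0)]; region rows[0,8) x cols[0,4) = 8x4
Unfold 1 (reflect across v@4): 8 holes -> [(0, 1), (0, 6), (4, 1), (4, 6), (5, 0), (5, 7), (6, 0), (6, 7)]
Unfold 2 (reflect across v@8): 16 holes -> [(0, 1), (0, 6), (0, 9), (0, 14), (4, 1), (4, 6), (4, 9), (4, 14), (5, 0), (5, 7), (5, 8), (5, 15), (6, 0), (6, 7), (6, 8), (6, 15)]
Unfold 3 (reflect across h@8): 32 holes -> [(0, 1), (0, 6), (0, 9), (0, 14), (4, 1), (4, 6), (4, 9), (4, 14), (5, 0), (5, 7), (5, 8), (5, 15), (6, 0), (6, 7), (6, 8), (6, 15), (9, 0), (9, 7), (9, 8), (9, 15), (10, 0), (10, 7), (10, 8), (10, 15), (11, 1), (11, 6), (11, 9), (11, 14), (15, 1), (15, 6), (15, 9), (15, 14)]
Holes: [(0, 1), (0, 6), (0, 9), (0, 14), (4, 1), (4, 6), (4, 9), (4, 14), (5, 0), (5, 7), (5, 8), (5, 15), (6, 0), (6, 7), (6, 8), (6, 15), (9, 0), (9, 7), (9, 8), (9, 15), (10, 0), (10, 7), (10, 8), (10, 15), (11, 1), (11, 6), (11, 9), (11, 14), (15, 1), (15, 6), (15, 9), (15, 14)]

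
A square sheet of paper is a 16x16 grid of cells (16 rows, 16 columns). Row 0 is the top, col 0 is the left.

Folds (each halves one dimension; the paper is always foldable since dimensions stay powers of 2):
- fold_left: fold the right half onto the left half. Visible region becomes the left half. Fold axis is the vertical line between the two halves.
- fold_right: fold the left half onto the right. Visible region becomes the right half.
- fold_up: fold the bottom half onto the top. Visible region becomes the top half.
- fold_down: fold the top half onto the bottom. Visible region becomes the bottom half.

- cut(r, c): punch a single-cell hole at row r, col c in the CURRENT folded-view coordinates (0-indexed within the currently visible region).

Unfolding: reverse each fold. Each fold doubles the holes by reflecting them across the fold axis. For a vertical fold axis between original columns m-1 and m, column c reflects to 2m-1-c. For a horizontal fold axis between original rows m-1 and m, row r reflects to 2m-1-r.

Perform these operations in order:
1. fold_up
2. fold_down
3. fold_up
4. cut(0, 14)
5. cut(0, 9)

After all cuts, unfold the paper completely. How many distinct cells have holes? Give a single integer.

Op 1 fold_up: fold axis h@8; visible region now rows[0,8) x cols[0,16) = 8x16
Op 2 fold_down: fold axis h@4; visible region now rows[4,8) x cols[0,16) = 4x16
Op 3 fold_up: fold axis h@6; visible region now rows[4,6) x cols[0,16) = 2x16
Op 4 cut(0, 14): punch at orig (4,14); cuts so far [(4, 14)]; region rows[4,6) x cols[0,16) = 2x16
Op 5 cut(0, 9): punch at orig (4,9); cuts so far [(4, 9), (4, 14)]; region rows[4,6) x cols[0,16) = 2x16
Unfold 1 (reflect across h@6): 4 holes -> [(4, 9), (4, 14), (7, 9), (7, 14)]
Unfold 2 (reflect across h@4): 8 holes -> [(0, 9), (0, 14), (3, 9), (3, 14), (4, 9), (4, 14), (7, 9), (7, 14)]
Unfold 3 (reflect across h@8): 16 holes -> [(0, 9), (0, 14), (3, 9), (3, 14), (4, 9), (4, 14), (7, 9), (7, 14), (8, 9), (8, 14), (11, 9), (11, 14), (12, 9), (12, 14), (15, 9), (15, 14)]

Answer: 16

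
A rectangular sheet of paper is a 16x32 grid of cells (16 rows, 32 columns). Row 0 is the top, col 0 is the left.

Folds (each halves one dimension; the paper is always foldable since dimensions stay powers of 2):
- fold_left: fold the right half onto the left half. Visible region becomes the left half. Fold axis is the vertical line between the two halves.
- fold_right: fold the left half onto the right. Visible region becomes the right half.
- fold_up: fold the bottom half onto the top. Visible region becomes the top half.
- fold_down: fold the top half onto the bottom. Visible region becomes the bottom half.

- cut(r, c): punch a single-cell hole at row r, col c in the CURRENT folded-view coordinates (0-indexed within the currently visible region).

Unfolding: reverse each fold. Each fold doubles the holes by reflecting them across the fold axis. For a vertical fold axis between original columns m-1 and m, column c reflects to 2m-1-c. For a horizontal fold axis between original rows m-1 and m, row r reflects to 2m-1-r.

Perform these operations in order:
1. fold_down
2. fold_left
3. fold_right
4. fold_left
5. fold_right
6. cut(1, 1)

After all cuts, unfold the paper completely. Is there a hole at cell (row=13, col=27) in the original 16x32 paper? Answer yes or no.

Op 1 fold_down: fold axis h@8; visible region now rows[8,16) x cols[0,32) = 8x32
Op 2 fold_left: fold axis v@16; visible region now rows[8,16) x cols[0,16) = 8x16
Op 3 fold_right: fold axis v@8; visible region now rows[8,16) x cols[8,16) = 8x8
Op 4 fold_left: fold axis v@12; visible region now rows[8,16) x cols[8,12) = 8x4
Op 5 fold_right: fold axis v@10; visible region now rows[8,16) x cols[10,12) = 8x2
Op 6 cut(1, 1): punch at orig (9,11); cuts so far [(9, 11)]; region rows[8,16) x cols[10,12) = 8x2
Unfold 1 (reflect across v@10): 2 holes -> [(9, 8), (9, 11)]
Unfold 2 (reflect across v@12): 4 holes -> [(9, 8), (9, 11), (9, 12), (9, 15)]
Unfold 3 (reflect across v@8): 8 holes -> [(9, 0), (9, 3), (9, 4), (9, 7), (9, 8), (9, 11), (9, 12), (9, 15)]
Unfold 4 (reflect across v@16): 16 holes -> [(9, 0), (9, 3), (9, 4), (9, 7), (9, 8), (9, 11), (9, 12), (9, 15), (9, 16), (9, 19), (9, 20), (9, 23), (9, 24), (9, 27), (9, 28), (9, 31)]
Unfold 5 (reflect across h@8): 32 holes -> [(6, 0), (6, 3), (6, 4), (6, 7), (6, 8), (6, 11), (6, 12), (6, 15), (6, 16), (6, 19), (6, 20), (6, 23), (6, 24), (6, 27), (6, 28), (6, 31), (9, 0), (9, 3), (9, 4), (9, 7), (9, 8), (9, 11), (9, 12), (9, 15), (9, 16), (9, 19), (9, 20), (9, 23), (9, 24), (9, 27), (9, 28), (9, 31)]
Holes: [(6, 0), (6, 3), (6, 4), (6, 7), (6, 8), (6, 11), (6, 12), (6, 15), (6, 16), (6, 19), (6, 20), (6, 23), (6, 24), (6, 27), (6, 28), (6, 31), (9, 0), (9, 3), (9, 4), (9, 7), (9, 8), (9, 11), (9, 12), (9, 15), (9, 16), (9, 19), (9, 20), (9, 23), (9, 24), (9, 27), (9, 28), (9, 31)]

Answer: no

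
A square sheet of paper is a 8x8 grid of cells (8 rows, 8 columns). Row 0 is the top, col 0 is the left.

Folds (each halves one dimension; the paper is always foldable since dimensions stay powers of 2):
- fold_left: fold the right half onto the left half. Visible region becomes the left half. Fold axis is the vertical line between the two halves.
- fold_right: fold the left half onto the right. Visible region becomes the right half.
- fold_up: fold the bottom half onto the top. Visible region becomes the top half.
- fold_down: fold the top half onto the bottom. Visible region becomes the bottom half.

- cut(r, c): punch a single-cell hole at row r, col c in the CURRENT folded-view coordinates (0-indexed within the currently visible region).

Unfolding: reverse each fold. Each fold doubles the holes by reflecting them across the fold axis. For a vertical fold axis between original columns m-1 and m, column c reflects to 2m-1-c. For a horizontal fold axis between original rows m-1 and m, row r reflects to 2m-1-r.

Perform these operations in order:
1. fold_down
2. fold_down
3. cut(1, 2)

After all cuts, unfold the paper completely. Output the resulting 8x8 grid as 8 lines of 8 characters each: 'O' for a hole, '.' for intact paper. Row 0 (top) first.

Answer: ..O.....
........
........
..O.....
..O.....
........
........
..O.....

Derivation:
Op 1 fold_down: fold axis h@4; visible region now rows[4,8) x cols[0,8) = 4x8
Op 2 fold_down: fold axis h@6; visible region now rows[6,8) x cols[0,8) = 2x8
Op 3 cut(1, 2): punch at orig (7,2); cuts so far [(7, 2)]; region rows[6,8) x cols[0,8) = 2x8
Unfold 1 (reflect across h@6): 2 holes -> [(4, 2), (7, 2)]
Unfold 2 (reflect across h@4): 4 holes -> [(0, 2), (3, 2), (4, 2), (7, 2)]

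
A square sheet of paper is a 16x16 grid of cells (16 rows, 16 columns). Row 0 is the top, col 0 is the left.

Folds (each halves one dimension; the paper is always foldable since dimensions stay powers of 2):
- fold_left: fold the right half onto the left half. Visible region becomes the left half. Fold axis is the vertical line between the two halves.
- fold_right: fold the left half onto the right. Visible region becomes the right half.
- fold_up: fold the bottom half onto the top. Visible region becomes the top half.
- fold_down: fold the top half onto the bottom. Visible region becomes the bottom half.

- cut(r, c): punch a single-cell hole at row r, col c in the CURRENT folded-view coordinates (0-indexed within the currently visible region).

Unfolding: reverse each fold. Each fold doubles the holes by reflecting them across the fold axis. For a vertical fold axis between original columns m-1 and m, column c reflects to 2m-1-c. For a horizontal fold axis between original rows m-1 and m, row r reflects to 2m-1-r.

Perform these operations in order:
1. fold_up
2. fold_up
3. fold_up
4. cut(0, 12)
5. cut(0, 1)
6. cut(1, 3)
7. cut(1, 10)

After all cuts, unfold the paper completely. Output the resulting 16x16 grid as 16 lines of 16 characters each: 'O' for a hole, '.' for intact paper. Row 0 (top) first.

Answer: .O..........O...
...O......O.....
...O......O.....
.O..........O...
.O..........O...
...O......O.....
...O......O.....
.O..........O...
.O..........O...
...O......O.....
...O......O.....
.O..........O...
.O..........O...
...O......O.....
...O......O.....
.O..........O...

Derivation:
Op 1 fold_up: fold axis h@8; visible region now rows[0,8) x cols[0,16) = 8x16
Op 2 fold_up: fold axis h@4; visible region now rows[0,4) x cols[0,16) = 4x16
Op 3 fold_up: fold axis h@2; visible region now rows[0,2) x cols[0,16) = 2x16
Op 4 cut(0, 12): punch at orig (0,12); cuts so far [(0, 12)]; region rows[0,2) x cols[0,16) = 2x16
Op 5 cut(0, 1): punch at orig (0,1); cuts so far [(0, 1), (0, 12)]; region rows[0,2) x cols[0,16) = 2x16
Op 6 cut(1, 3): punch at orig (1,3); cuts so far [(0, 1), (0, 12), (1, 3)]; region rows[0,2) x cols[0,16) = 2x16
Op 7 cut(1, 10): punch at orig (1,10); cuts so far [(0, 1), (0, 12), (1, 3), (1, 10)]; region rows[0,2) x cols[0,16) = 2x16
Unfold 1 (reflect across h@2): 8 holes -> [(0, 1), (0, 12), (1, 3), (1, 10), (2, 3), (2, 10), (3, 1), (3, 12)]
Unfold 2 (reflect across h@4): 16 holes -> [(0, 1), (0, 12), (1, 3), (1, 10), (2, 3), (2, 10), (3, 1), (3, 12), (4, 1), (4, 12), (5, 3), (5, 10), (6, 3), (6, 10), (7, 1), (7, 12)]
Unfold 3 (reflect across h@8): 32 holes -> [(0, 1), (0, 12), (1, 3), (1, 10), (2, 3), (2, 10), (3, 1), (3, 12), (4, 1), (4, 12), (5, 3), (5, 10), (6, 3), (6, 10), (7, 1), (7, 12), (8, 1), (8, 12), (9, 3), (9, 10), (10, 3), (10, 10), (11, 1), (11, 12), (12, 1), (12, 12), (13, 3), (13, 10), (14, 3), (14, 10), (15, 1), (15, 12)]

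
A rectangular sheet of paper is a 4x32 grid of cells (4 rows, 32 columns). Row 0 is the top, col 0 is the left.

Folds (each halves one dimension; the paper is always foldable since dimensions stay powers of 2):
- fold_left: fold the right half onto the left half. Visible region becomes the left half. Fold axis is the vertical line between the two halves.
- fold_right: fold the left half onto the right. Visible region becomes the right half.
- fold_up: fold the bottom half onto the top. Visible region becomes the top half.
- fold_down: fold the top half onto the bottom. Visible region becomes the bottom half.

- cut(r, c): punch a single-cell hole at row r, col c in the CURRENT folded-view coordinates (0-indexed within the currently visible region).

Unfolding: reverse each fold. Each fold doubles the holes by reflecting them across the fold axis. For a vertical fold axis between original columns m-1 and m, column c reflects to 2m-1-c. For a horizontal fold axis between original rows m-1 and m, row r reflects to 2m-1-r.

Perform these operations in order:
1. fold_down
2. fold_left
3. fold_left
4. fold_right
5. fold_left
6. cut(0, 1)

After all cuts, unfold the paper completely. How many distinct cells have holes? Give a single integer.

Answer: 32

Derivation:
Op 1 fold_down: fold axis h@2; visible region now rows[2,4) x cols[0,32) = 2x32
Op 2 fold_left: fold axis v@16; visible region now rows[2,4) x cols[0,16) = 2x16
Op 3 fold_left: fold axis v@8; visible region now rows[2,4) x cols[0,8) = 2x8
Op 4 fold_right: fold axis v@4; visible region now rows[2,4) x cols[4,8) = 2x4
Op 5 fold_left: fold axis v@6; visible region now rows[2,4) x cols[4,6) = 2x2
Op 6 cut(0, 1): punch at orig (2,5); cuts so far [(2, 5)]; region rows[2,4) x cols[4,6) = 2x2
Unfold 1 (reflect across v@6): 2 holes -> [(2, 5), (2, 6)]
Unfold 2 (reflect across v@4): 4 holes -> [(2, 1), (2, 2), (2, 5), (2, 6)]
Unfold 3 (reflect across v@8): 8 holes -> [(2, 1), (2, 2), (2, 5), (2, 6), (2, 9), (2, 10), (2, 13), (2, 14)]
Unfold 4 (reflect across v@16): 16 holes -> [(2, 1), (2, 2), (2, 5), (2, 6), (2, 9), (2, 10), (2, 13), (2, 14), (2, 17), (2, 18), (2, 21), (2, 22), (2, 25), (2, 26), (2, 29), (2, 30)]
Unfold 5 (reflect across h@2): 32 holes -> [(1, 1), (1, 2), (1, 5), (1, 6), (1, 9), (1, 10), (1, 13), (1, 14), (1, 17), (1, 18), (1, 21), (1, 22), (1, 25), (1, 26), (1, 29), (1, 30), (2, 1), (2, 2), (2, 5), (2, 6), (2, 9), (2, 10), (2, 13), (2, 14), (2, 17), (2, 18), (2, 21), (2, 22), (2, 25), (2, 26), (2, 29), (2, 30)]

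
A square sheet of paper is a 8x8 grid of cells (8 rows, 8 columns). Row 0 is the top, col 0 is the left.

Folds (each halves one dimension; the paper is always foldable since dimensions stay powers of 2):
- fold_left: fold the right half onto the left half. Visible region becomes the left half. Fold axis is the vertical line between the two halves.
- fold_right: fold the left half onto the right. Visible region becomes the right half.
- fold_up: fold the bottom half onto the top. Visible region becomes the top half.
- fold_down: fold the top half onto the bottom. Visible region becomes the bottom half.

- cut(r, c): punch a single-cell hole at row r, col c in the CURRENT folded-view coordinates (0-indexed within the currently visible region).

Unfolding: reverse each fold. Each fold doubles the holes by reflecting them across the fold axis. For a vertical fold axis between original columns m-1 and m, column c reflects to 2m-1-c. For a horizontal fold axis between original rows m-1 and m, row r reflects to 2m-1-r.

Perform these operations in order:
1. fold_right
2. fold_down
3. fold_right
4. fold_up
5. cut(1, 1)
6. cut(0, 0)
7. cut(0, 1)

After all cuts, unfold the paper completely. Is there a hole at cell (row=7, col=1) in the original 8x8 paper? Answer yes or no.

Op 1 fold_right: fold axis v@4; visible region now rows[0,8) x cols[4,8) = 8x4
Op 2 fold_down: fold axis h@4; visible region now rows[4,8) x cols[4,8) = 4x4
Op 3 fold_right: fold axis v@6; visible region now rows[4,8) x cols[6,8) = 4x2
Op 4 fold_up: fold axis h@6; visible region now rows[4,6) x cols[6,8) = 2x2
Op 5 cut(1, 1): punch at orig (5,7); cuts so far [(5, 7)]; region rows[4,6) x cols[6,8) = 2x2
Op 6 cut(0, 0): punch at orig (4,6); cuts so far [(4, 6), (5, 7)]; region rows[4,6) x cols[6,8) = 2x2
Op 7 cut(0, 1): punch at orig (4,7); cuts so far [(4, 6), (4, 7), (5, 7)]; region rows[4,6) x cols[6,8) = 2x2
Unfold 1 (reflect across h@6): 6 holes -> [(4, 6), (4, 7), (5, 7), (6, 7), (7, 6), (7, 7)]
Unfold 2 (reflect across v@6): 12 holes -> [(4, 4), (4, 5), (4, 6), (4, 7), (5, 4), (5, 7), (6, 4), (6, 7), (7, 4), (7, 5), (7, 6), (7, 7)]
Unfold 3 (reflect across h@4): 24 holes -> [(0, 4), (0, 5), (0, 6), (0, 7), (1, 4), (1, 7), (2, 4), (2, 7), (3, 4), (3, 5), (3, 6), (3, 7), (4, 4), (4, 5), (4, 6), (4, 7), (5, 4), (5, 7), (6, 4), (6, 7), (7, 4), (7, 5), (7, 6), (7, 7)]
Unfold 4 (reflect across v@4): 48 holes -> [(0, 0), (0, 1), (0, 2), (0, 3), (0, 4), (0, 5), (0, 6), (0, 7), (1, 0), (1, 3), (1, 4), (1, 7), (2, 0), (2, 3), (2, 4), (2, 7), (3, 0), (3, 1), (3, 2), (3, 3), (3, 4), (3, 5), (3, 6), (3, 7), (4, 0), (4, 1), (4, 2), (4, 3), (4, 4), (4, 5), (4, 6), (4, 7), (5, 0), (5, 3), (5, 4), (5, 7), (6, 0), (6, 3), (6, 4), (6, 7), (7, 0), (7, 1), (7, 2), (7, 3), (7, 4), (7, 5), (7, 6), (7, 7)]
Holes: [(0, 0), (0, 1), (0, 2), (0, 3), (0, 4), (0, 5), (0, 6), (0, 7), (1, 0), (1, 3), (1, 4), (1, 7), (2, 0), (2, 3), (2, 4), (2, 7), (3, 0), (3, 1), (3, 2), (3, 3), (3, 4), (3, 5), (3, 6), (3, 7), (4, 0), (4, 1), (4, 2), (4, 3), (4, 4), (4, 5), (4, 6), (4, 7), (5, 0), (5, 3), (5, 4), (5, 7), (6, 0), (6, 3), (6, 4), (6, 7), (7, 0), (7, 1), (7, 2), (7, 3), (7, 4), (7, 5), (7, 6), (7, 7)]

Answer: yes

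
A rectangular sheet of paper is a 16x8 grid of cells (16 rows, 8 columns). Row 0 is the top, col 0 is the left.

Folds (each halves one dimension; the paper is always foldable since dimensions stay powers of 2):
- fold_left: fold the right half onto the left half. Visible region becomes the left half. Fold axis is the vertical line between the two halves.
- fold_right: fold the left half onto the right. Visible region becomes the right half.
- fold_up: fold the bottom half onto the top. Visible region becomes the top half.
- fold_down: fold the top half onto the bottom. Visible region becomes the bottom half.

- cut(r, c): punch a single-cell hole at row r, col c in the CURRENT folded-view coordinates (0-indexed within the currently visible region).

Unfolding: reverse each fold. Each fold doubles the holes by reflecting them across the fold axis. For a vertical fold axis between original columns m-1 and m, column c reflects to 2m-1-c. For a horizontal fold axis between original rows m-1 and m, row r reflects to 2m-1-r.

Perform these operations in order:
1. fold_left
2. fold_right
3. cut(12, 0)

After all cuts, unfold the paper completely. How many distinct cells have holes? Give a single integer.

Answer: 4

Derivation:
Op 1 fold_left: fold axis v@4; visible region now rows[0,16) x cols[0,4) = 16x4
Op 2 fold_right: fold axis v@2; visible region now rows[0,16) x cols[2,4) = 16x2
Op 3 cut(12, 0): punch at orig (12,2); cuts so far [(12, 2)]; region rows[0,16) x cols[2,4) = 16x2
Unfold 1 (reflect across v@2): 2 holes -> [(12, 1), (12, 2)]
Unfold 2 (reflect across v@4): 4 holes -> [(12, 1), (12, 2), (12, 5), (12, 6)]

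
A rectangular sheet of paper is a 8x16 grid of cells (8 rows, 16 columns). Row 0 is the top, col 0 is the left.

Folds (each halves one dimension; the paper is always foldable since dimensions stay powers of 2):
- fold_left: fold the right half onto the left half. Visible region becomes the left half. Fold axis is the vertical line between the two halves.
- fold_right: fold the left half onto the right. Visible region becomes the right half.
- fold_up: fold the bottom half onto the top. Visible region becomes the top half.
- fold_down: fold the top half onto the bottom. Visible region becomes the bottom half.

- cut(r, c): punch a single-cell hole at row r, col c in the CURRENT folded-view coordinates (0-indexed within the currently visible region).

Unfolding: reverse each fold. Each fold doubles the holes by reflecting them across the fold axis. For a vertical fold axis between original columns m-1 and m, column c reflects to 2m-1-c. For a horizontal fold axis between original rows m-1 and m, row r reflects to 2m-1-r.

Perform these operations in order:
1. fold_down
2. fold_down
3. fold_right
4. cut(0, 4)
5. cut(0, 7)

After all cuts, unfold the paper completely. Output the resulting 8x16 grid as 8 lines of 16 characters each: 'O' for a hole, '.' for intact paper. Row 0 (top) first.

Op 1 fold_down: fold axis h@4; visible region now rows[4,8) x cols[0,16) = 4x16
Op 2 fold_down: fold axis h@6; visible region now rows[6,8) x cols[0,16) = 2x16
Op 3 fold_right: fold axis v@8; visible region now rows[6,8) x cols[8,16) = 2x8
Op 4 cut(0, 4): punch at orig (6,12); cuts so far [(6, 12)]; region rows[6,8) x cols[8,16) = 2x8
Op 5 cut(0, 7): punch at orig (6,15); cuts so far [(6, 12), (6, 15)]; region rows[6,8) x cols[8,16) = 2x8
Unfold 1 (reflect across v@8): 4 holes -> [(6, 0), (6, 3), (6, 12), (6, 15)]
Unfold 2 (reflect across h@6): 8 holes -> [(5, 0), (5, 3), (5, 12), (5, 15), (6, 0), (6, 3), (6, 12), (6, 15)]
Unfold 3 (reflect across h@4): 16 holes -> [(1, 0), (1, 3), (1, 12), (1, 15), (2, 0), (2, 3), (2, 12), (2, 15), (5, 0), (5, 3), (5, 12), (5, 15), (6, 0), (6, 3), (6, 12), (6, 15)]

Answer: ................
O..O........O..O
O..O........O..O
................
................
O..O........O..O
O..O........O..O
................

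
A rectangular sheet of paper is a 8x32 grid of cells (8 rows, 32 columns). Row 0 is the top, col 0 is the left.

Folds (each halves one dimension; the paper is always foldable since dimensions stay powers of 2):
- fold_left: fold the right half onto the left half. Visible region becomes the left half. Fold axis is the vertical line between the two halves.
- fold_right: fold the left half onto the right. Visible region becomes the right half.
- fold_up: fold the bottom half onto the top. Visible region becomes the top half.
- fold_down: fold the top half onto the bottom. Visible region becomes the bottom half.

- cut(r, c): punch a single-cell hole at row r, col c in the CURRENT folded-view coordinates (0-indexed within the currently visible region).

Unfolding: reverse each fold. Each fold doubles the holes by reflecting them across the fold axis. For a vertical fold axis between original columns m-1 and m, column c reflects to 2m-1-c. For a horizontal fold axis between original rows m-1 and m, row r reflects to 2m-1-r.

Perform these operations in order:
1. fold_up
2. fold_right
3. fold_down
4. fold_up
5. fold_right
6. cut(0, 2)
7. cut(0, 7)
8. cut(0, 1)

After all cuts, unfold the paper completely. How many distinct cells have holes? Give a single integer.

Answer: 96

Derivation:
Op 1 fold_up: fold axis h@4; visible region now rows[0,4) x cols[0,32) = 4x32
Op 2 fold_right: fold axis v@16; visible region now rows[0,4) x cols[16,32) = 4x16
Op 3 fold_down: fold axis h@2; visible region now rows[2,4) x cols[16,32) = 2x16
Op 4 fold_up: fold axis h@3; visible region now rows[2,3) x cols[16,32) = 1x16
Op 5 fold_right: fold axis v@24; visible region now rows[2,3) x cols[24,32) = 1x8
Op 6 cut(0, 2): punch at orig (2,26); cuts so far [(2, 26)]; region rows[2,3) x cols[24,32) = 1x8
Op 7 cut(0, 7): punch at orig (2,31); cuts so far [(2, 26), (2, 31)]; region rows[2,3) x cols[24,32) = 1x8
Op 8 cut(0, 1): punch at orig (2,25); cuts so far [(2, 25), (2, 26), (2, 31)]; region rows[2,3) x cols[24,32) = 1x8
Unfold 1 (reflect across v@24): 6 holes -> [(2, 16), (2, 21), (2, 22), (2, 25), (2, 26), (2, 31)]
Unfold 2 (reflect across h@3): 12 holes -> [(2, 16), (2, 21), (2, 22), (2, 25), (2, 26), (2, 31), (3, 16), (3, 21), (3, 22), (3, 25), (3, 26), (3, 31)]
Unfold 3 (reflect across h@2): 24 holes -> [(0, 16), (0, 21), (0, 22), (0, 25), (0, 26), (0, 31), (1, 16), (1, 21), (1, 22), (1, 25), (1, 26), (1, 31), (2, 16), (2, 21), (2, 22), (2, 25), (2, 26), (2, 31), (3, 16), (3, 21), (3, 22), (3, 25), (3, 26), (3, 31)]
Unfold 4 (reflect across v@16): 48 holes -> [(0, 0), (0, 5), (0, 6), (0, 9), (0, 10), (0, 15), (0, 16), (0, 21), (0, 22), (0, 25), (0, 26), (0, 31), (1, 0), (1, 5), (1, 6), (1, 9), (1, 10), (1, 15), (1, 16), (1, 21), (1, 22), (1, 25), (1, 26), (1, 31), (2, 0), (2, 5), (2, 6), (2, 9), (2, 10), (2, 15), (2, 16), (2, 21), (2, 22), (2, 25), (2, 26), (2, 31), (3, 0), (3, 5), (3, 6), (3, 9), (3, 10), (3, 15), (3, 16), (3, 21), (3, 22), (3, 25), (3, 26), (3, 31)]
Unfold 5 (reflect across h@4): 96 holes -> [(0, 0), (0, 5), (0, 6), (0, 9), (0, 10), (0, 15), (0, 16), (0, 21), (0, 22), (0, 25), (0, 26), (0, 31), (1, 0), (1, 5), (1, 6), (1, 9), (1, 10), (1, 15), (1, 16), (1, 21), (1, 22), (1, 25), (1, 26), (1, 31), (2, 0), (2, 5), (2, 6), (2, 9), (2, 10), (2, 15), (2, 16), (2, 21), (2, 22), (2, 25), (2, 26), (2, 31), (3, 0), (3, 5), (3, 6), (3, 9), (3, 10), (3, 15), (3, 16), (3, 21), (3, 22), (3, 25), (3, 26), (3, 31), (4, 0), (4, 5), (4, 6), (4, 9), (4, 10), (4, 15), (4, 16), (4, 21), (4, 22), (4, 25), (4, 26), (4, 31), (5, 0), (5, 5), (5, 6), (5, 9), (5, 10), (5, 15), (5, 16), (5, 21), (5, 22), (5, 25), (5, 26), (5, 31), (6, 0), (6, 5), (6, 6), (6, 9), (6, 10), (6, 15), (6, 16), (6, 21), (6, 22), (6, 25), (6, 26), (6, 31), (7, 0), (7, 5), (7, 6), (7, 9), (7, 10), (7, 15), (7, 16), (7, 21), (7, 22), (7, 25), (7, 26), (7, 31)]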